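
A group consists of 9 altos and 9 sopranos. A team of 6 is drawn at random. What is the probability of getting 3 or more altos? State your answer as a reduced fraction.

305/442

There are C(18,6) = 18564 ways to choose the 6.
Count the complement (fewer than 3 altos): C(9,0)·C(9,6) + C(9,1)·C(9,5) + C(9,2)·C(9,4) = 84 + 1134 + 4536 = 5754.
Probability = 1 − 5754/18564 = 12810/18564 = 305/442.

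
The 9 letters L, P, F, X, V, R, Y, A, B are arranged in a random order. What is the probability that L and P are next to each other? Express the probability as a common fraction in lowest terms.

2/9

There are 9! = 362880 arrangements.
Treat L and P as a block: 8! arrangements of the blocks × 2 orders within the block = 2·40320 = 80640.
Probability = 80640/362880 = 2/9.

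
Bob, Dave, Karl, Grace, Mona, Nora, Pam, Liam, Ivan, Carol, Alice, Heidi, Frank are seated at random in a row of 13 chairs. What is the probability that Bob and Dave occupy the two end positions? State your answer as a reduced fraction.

There are 13! = 6227020800 arrangements.
Place Bob and Dave at the ends in 2 ways, arrange the remaining 11 in 11! = 39916800 ways: 2·39916800 = 79833600.
Probability = 79833600/6227020800 = 1/78.

1/78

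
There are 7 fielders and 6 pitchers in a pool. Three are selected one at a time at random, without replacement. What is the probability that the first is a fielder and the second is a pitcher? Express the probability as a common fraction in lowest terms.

7/26

Multiply the conditional probabilities at each draw: 7/13 · 6/12 = 42/156 = 7/26.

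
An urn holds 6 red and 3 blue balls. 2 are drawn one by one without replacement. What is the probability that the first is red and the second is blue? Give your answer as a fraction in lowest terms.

1/4

Multiply the conditional probabilities at each draw: 6/9 · 3/8 = 18/72 = 1/4.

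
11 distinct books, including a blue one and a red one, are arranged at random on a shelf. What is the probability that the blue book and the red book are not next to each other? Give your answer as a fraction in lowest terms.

There are 11! = 39916800 arrangements.
Arrangements with the blue book and the red book adjacent: 2·10! = 7257600.
So not adjacent: 39916800 − 7257600 = 32659200, probability 32659200/39916800 = 9/11.

9/11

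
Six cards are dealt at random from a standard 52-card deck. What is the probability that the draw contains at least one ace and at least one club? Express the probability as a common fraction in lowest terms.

6772177/20358520

There are C(52,6) = 20358520 possible draws.
By inclusion-exclusion on the complements, draws missing all aces or all clubs: C(48,6) + C(39,6) − C(36,6) = 12271512 + 3262623 − 1947792 = 13586343.
So draws with at least one of each: 20358520 − 13586343 = 6772177, probability 6772177/20358520.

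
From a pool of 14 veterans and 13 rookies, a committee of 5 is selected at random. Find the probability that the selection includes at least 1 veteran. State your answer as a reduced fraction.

Total selections: C(27,5) = 80730.
Favorable selections (at least 1 veteran): C(14,1)·C(13,4) + C(14,2)·C(13,3) + C(14,3)·C(13,2) + C(14,4)·C(13,1) + C(14,5)·C(13,0) = 10010 + 26026 + 28392 + 13013 + 2002 = 79443.
Probability = 79443/80730 = 679/690.

679/690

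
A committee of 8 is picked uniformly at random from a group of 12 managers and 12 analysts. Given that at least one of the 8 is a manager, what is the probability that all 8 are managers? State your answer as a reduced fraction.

Work in counts. Selections with at least one manager: C(24,8) − C(12,8) = 735471 − 495 = 734976.
Of those, selections where all 8 are managers: C(12,8) = 495.
Conditional probability = 495/734976 = 5/7424.

5/7424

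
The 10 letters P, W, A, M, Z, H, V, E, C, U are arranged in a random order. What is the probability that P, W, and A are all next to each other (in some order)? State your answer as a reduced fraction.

1/15

There are 10! = 3628800 arrangements.
Treat the three as one block: 8! placements × 3! orders within the block = 40320·6 = 241920.
Probability = 241920/3628800 = 1/15.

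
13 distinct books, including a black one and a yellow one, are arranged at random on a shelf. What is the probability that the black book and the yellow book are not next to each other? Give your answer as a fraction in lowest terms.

There are 13! = 6227020800 arrangements.
Arrangements with the black book and the yellow book adjacent: 2·12! = 958003200.
So not adjacent: 6227020800 − 958003200 = 5269017600, probability 5269017600/6227020800 = 11/13.

11/13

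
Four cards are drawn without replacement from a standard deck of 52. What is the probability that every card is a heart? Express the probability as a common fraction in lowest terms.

11/4165

There are C(52,4) = 270725 possible 4-card hands.
Hands that are all hearts: C(13,4) = 715.
Probability = 715/270725 = 11/4165.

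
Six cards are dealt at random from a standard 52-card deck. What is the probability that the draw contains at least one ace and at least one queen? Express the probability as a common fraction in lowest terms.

There are C(52,6) = 20358520 possible draws.
By inclusion-exclusion on the complements, draws missing all aces or all queens: C(48,6) + C(48,6) − C(44,6) = 12271512 + 12271512 − 7059052 = 17483972.
So draws with at least one of each: 20358520 − 17483972 = 2874548, probability 2874548/20358520 = 718637/5089630.

718637/5089630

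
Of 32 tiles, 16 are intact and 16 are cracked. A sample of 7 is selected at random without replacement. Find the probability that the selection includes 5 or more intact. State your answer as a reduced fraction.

3191/16182

There are C(32,7) = 3365856 ways to choose the 7.
Favorable selections (5 or more intact): C(16,5)·C(16,2) + C(16,6)·C(16,1) + C(16,7)·C(16,0) = 524160 + 128128 + 11440 = 663728.
Probability = 663728/3365856 = 3191/16182.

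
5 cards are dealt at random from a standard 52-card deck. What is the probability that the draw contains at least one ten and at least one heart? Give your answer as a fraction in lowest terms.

There are C(52,5) = 2598960 possible draws.
By inclusion-exclusion on the complements, draws missing all tens or all hearts: C(48,5) + C(39,5) − C(36,5) = 1712304 + 575757 − 376992 = 1911069.
So draws with at least one of each: 2598960 − 1911069 = 687891, probability 687891/2598960 = 229297/866320.

229297/866320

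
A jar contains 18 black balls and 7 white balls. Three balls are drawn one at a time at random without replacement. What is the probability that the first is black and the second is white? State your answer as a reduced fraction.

21/100

Multiply the conditional probabilities at each draw: 18/25 · 7/24 = 126/600 = 21/100.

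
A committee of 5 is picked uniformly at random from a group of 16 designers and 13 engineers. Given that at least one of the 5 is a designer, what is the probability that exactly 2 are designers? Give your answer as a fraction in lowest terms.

Work in counts. Selections with at least one designer: C(29,5) − C(13,5) = 118755 − 1287 = 117468.
Of those, selections where exactly 2 are designers: C(16,2)·C(13,3) = 120·286 = 34320.
Conditional probability = 34320/117468 = 220/753.

220/753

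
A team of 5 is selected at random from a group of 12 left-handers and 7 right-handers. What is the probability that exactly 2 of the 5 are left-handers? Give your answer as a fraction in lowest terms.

Total number of selections: C(19,5) = 11628.
Selections with exactly 2 left-handers: choose 2 of the 12 left-handers and 3 of the 7 right-handers, C(12,2)·C(7,3) = 66·35 = 2310.
Probability = 2310/11628 = 385/1938.

385/1938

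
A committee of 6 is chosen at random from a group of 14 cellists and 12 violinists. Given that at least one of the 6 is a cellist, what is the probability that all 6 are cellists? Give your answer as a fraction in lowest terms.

39/2978

Work in counts. Selections with at least one cellist: C(26,6) − C(12,6) = 230230 − 924 = 229306.
Of those, selections where all 6 are cellists: C(14,6) = 3003.
Conditional probability = 3003/229306 = 39/2978.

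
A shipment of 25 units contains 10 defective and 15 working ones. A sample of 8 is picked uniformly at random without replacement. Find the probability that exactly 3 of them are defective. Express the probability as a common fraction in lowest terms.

728/2185

There are C(25,8) = 1081575 ways to choose 8 from 25.
Selections with exactly 3 defective: choose 3 of the 10 defective and 5 of the 15 working, C(10,3)·C(15,5) = 120·3003 = 360360.
Probability = 360360/1081575 = 728/2185.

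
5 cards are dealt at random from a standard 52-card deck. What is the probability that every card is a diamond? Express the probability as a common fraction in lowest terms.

There are C(52,5) = 2598960 possible 5-card hands.
Hands that are all diamonds: C(13,5) = 1287.
Probability = 1287/2598960 = 33/66640.

33/66640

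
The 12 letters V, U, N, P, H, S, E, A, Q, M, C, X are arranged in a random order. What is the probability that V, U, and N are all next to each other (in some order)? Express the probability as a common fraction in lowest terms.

There are 12! = 479001600 arrangements.
Treat the three as one block: 10! placements × 3! orders within the block = 3628800·6 = 21772800.
Probability = 21772800/479001600 = 1/22.

1/22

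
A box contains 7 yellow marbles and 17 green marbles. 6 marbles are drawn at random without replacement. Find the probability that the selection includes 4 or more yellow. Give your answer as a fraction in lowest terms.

There are C(24,6) = 134596 ways to choose the 6.
Favorable selections (4 or more yellow): C(7,4)·C(17,2) + C(7,5)·C(17,1) + C(7,6)·C(17,0) = 4760 + 357 + 7 = 5124.
Probability = 5124/134596 = 183/4807.

183/4807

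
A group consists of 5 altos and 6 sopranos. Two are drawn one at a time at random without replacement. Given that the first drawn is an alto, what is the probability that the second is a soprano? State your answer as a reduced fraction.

After removing one alto, 10 remain: 4 altos and 6 sopranos.
So the probability the next is a soprano is 6/10 = 3/5.

3/5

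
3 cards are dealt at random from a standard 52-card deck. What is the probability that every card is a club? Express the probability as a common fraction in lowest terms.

There are C(52,3) = 22100 possible 3-card hands.
Hands that are all clubs: C(13,3) = 286.
Probability = 286/22100 = 11/850.

11/850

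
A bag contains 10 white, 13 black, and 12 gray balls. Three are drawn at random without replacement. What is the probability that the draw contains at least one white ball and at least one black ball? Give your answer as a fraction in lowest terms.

There are C(35,3) = 6545 possible draws.
By inclusion-exclusion on the complements, draws missing all white or all black: C(25,3) + C(22,3) − C(12,3) = 2300 + 1540 − 220 = 3620.
So draws with at least one of each: 6545 − 3620 = 2925, probability 2925/6545 = 585/1309.

585/1309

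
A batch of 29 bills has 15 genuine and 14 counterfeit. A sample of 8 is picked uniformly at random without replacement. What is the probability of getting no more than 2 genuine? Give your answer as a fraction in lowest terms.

862/10005

There are C(29,8) = 4292145 ways to choose the 8.
Favorable selections (no more than 2 genuine): C(15,0)·C(14,8) + C(15,1)·C(14,7) + C(15,2)·C(14,6) = 3003 + 51480 + 315315 = 369798.
Probability = 369798/4292145 = 862/10005.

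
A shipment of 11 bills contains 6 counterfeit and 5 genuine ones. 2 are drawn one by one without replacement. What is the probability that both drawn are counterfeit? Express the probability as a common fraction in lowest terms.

3/11

Multiply the conditional probabilities at each draw: 6/11 · 5/10 = 30/110 = 3/11.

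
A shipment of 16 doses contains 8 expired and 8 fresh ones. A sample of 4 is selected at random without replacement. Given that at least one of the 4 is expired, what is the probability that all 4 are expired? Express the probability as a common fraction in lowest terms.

1/25

Work in counts. Selections with at least one expired: C(16,4) − C(8,4) = 1820 − 70 = 1750.
Of those, selections where all 4 are expired: C(8,4) = 70.
Conditional probability = 70/1750 = 1/25.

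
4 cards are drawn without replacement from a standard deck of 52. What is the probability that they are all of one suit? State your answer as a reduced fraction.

There are C(52,4) = 270725 possible 4-card hands.
Hands of one suit: 4 suits × C(13,4) = 4·715 = 2860.
Probability = 2860/270725 = 44/4165.

44/4165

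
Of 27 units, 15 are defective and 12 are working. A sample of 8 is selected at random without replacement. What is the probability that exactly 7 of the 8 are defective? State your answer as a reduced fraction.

4/115

Total number of selections: C(27,8) = 2220075.
Selections with exactly 7 defective: choose 7 of the 15 defective and 1 of the 12 working, C(15,7)·C(12,1) = 6435·12 = 77220.
Probability = 77220/2220075 = 4/115.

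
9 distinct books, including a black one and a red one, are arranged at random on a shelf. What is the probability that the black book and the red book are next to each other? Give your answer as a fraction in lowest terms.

2/9

There are 9! = 362880 arrangements.
Treat the black book and the red book as a block: 8! arrangements of the blocks × 2 orders within the block = 2·40320 = 80640.
Probability = 80640/362880 = 2/9.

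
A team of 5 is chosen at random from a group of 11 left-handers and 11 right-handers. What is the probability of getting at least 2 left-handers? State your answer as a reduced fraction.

Total selections: C(22,5) = 26334.
Count the complement (fewer than 2 left-handers): C(11,0)·C(11,5) + C(11,1)·C(11,4) = 462 + 3630 = 4092.
Probability = 1 − 4092/26334 = 22242/26334 = 337/399.

337/399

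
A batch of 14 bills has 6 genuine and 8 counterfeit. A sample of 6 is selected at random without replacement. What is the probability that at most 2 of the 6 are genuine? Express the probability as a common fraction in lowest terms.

202/429

There are C(14,6) = 3003 ways to choose the 6.
Favorable selections (at most 2 genuine): C(6,0)·C(8,6) + C(6,1)·C(8,5) + C(6,2)·C(8,4) = 28 + 336 + 1050 = 1414.
Probability = 1414/3003 = 202/429.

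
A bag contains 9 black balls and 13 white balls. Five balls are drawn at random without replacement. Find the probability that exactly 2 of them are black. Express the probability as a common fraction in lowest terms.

The sample space is all 5-subsets of the 22: C(22,5) = 26334.
Selections with exactly 2 black: choose 2 of the 9 black and 3 of the 13 white, C(9,2)·C(13,3) = 36·286 = 10296.
Probability = 10296/26334 = 52/133.

52/133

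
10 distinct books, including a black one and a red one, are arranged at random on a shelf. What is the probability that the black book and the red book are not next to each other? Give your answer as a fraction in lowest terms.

4/5

There are 10! = 3628800 arrangements.
Arrangements with the black book and the red book adjacent: 2·9! = 725760.
So not adjacent: 3628800 − 725760 = 2903040, probability 2903040/3628800 = 4/5.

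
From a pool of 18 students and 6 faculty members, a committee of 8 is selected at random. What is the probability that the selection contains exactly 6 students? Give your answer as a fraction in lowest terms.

There are C(24,8) = 735471 ways to choose 8 from 24.
Selections with exactly 6 students: choose 6 of the 18 students and 2 of the 6 faculty members, C(18,6)·C(6,2) = 18564·15 = 278460.
Probability = 278460/735471 = 1820/4807.

1820/4807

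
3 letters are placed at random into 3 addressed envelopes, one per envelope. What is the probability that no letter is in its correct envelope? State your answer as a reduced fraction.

There are 3! = 6 assignments.
By inclusion-exclusion, assignments with no fixed points: C(3,0)·3! − C(3,1)·2! + C(3,2)·1! − C(3,3)·0! = 2.
Probability = 2/6 = 1/3.

1/3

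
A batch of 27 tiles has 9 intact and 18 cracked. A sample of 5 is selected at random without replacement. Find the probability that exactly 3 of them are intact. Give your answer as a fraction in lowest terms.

238/1495

The sample space is all 5-subsets of the 27: C(27,5) = 80730.
Selections with exactly 3 intact: choose 3 of the 9 intact and 2 of the 18 cracked, C(9,3)·C(18,2) = 84·153 = 12852.
Probability = 12852/80730 = 238/1495.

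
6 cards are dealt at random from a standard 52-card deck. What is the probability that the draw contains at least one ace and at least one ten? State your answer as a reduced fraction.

There are C(52,6) = 20358520 possible draws.
By inclusion-exclusion on the complements, draws missing all aces or all tens: C(48,6) + C(48,6) − C(44,6) = 12271512 + 12271512 − 7059052 = 17483972.
So draws with at least one of each: 20358520 − 17483972 = 2874548, probability 2874548/20358520 = 718637/5089630.

718637/5089630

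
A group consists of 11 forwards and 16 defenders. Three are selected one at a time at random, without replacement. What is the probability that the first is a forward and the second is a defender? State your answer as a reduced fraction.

88/351

Multiply the conditional probabilities at each draw: 11/27 · 16/26 = 176/702 = 88/351.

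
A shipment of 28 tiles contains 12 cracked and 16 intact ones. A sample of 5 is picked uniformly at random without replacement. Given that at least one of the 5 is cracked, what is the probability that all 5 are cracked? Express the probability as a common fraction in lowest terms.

33/3913

Work in counts. Selections with at least one cracked: C(28,5) − C(16,5) = 98280 − 4368 = 93912.
Of those, selections where all 5 are cracked: C(12,5) = 792.
Conditional probability = 792/93912 = 33/3913.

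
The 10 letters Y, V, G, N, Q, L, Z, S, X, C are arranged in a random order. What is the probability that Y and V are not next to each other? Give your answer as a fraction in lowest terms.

There are 10! = 3628800 arrangements.
Arrangements with Y and V adjacent: 2·9! = 725760.
So not adjacent: 3628800 − 725760 = 2903040, probability 2903040/3628800 = 4/5.

4/5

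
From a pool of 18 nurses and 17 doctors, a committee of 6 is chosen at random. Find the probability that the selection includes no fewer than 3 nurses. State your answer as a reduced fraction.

Total selections: C(35,6) = 1623160.
Count the complement (fewer than 3 nurses): C(18,0)·C(17,6) + C(18,1)·C(17,5) + C(18,2)·C(17,4) = 12376 + 111384 + 364140 = 487900.
Probability = 1 − 487900/1623160 = 1135260/1623160 = 477/682.

477/682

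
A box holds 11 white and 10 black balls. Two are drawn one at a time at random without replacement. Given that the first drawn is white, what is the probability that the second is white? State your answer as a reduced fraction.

1/2

After removing one white, 20 remain: 10 white and 10 black.
So the probability the next is white is 10/20 = 1/2.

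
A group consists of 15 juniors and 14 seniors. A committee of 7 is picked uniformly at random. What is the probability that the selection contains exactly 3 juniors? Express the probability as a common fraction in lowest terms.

The sample space is all 7-subsets of the 29: C(29,7) = 1560780.
Selections with exactly 3 juniors: choose 3 of the 15 juniors and 4 of the 14 seniors, C(15,3)·C(14,4) = 455·1001 = 455455.
Probability = 455455/1560780 = 7007/24012.

7007/24012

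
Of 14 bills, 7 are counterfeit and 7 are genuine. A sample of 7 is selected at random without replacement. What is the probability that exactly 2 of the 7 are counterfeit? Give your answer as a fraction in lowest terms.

147/1144

The sample space is all 7-subsets of the 14: C(14,7) = 3432.
Selections with exactly 2 counterfeit: choose 2 of the 7 counterfeit and 5 of the 7 genuine, C(7,2)·C(7,5) = 21·21 = 441.
Probability = 441/3432 = 147/1144.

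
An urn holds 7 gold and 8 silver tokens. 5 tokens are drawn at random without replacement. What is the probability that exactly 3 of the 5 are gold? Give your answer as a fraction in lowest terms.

140/429

Total number of selections: C(15,5) = 3003.
Selections with exactly 3 gold: choose 3 of the 7 gold and 2 of the 8 silver, C(7,3)·C(8,2) = 35·28 = 980.
Probability = 980/3003 = 140/429.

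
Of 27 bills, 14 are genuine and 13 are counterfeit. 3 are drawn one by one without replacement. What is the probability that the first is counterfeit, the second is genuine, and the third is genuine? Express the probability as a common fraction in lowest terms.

Multiply the conditional probabilities at each draw: 13/27 · 14/26 · 13/25 = 2366/17550 = 91/675.

91/675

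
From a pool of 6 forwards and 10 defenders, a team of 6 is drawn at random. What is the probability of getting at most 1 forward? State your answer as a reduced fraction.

123/572

There are C(16,6) = 8008 ways to choose the 6.
Favorable selections (at most 1 forward): C(6,0)·C(10,6) + C(6,1)·C(10,5) = 210 + 1512 = 1722.
Probability = 1722/8008 = 123/572.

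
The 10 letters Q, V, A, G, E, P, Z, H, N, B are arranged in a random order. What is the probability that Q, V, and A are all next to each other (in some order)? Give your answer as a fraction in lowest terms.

There are 10! = 3628800 arrangements.
Treat the three as one block: 8! placements × 3! orders within the block = 40320·6 = 241920.
Probability = 241920/3628800 = 1/15.

1/15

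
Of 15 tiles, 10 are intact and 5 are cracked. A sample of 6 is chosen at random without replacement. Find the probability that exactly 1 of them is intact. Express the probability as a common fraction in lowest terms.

2/1001

There are C(15,6) = 5005 ways to choose 6 from 15.
Selections with exactly 1 intact: choose 1 of the 10 intact and 5 of the 5 cracked, C(10,1)·C(5,5) = 10·1 = 10.
Probability = 10/5005 = 2/1001.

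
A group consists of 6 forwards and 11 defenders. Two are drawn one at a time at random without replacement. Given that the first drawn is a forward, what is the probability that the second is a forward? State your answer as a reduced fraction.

5/16

After removing one forward, 16 remain: 5 forwards and 11 defenders.
So the probability the next is a forward is 5/16.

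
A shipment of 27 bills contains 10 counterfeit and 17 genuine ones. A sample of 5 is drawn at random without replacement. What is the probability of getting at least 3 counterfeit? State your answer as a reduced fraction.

373/1495

There are C(27,5) = 80730 ways to choose the 5.
Favorable selections (at least 3 counterfeit): C(10,3)·C(17,2) + C(10,4)·C(17,1) + C(10,5)·C(17,0) = 16320 + 3570 + 252 = 20142.
Probability = 20142/80730 = 373/1495.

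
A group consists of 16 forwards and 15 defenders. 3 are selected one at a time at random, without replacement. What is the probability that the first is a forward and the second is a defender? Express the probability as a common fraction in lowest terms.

Multiply the conditional probabilities at each draw: 16/31 · 15/30 = 240/930 = 8/31.

8/31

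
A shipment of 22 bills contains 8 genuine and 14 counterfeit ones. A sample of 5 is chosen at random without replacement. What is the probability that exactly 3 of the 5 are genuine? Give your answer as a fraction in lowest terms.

Total number of selections: C(22,5) = 26334.
Selections with exactly 3 genuine: choose 3 of the 8 genuine and 2 of the 14 counterfeit, C(8,3)·C(14,2) = 56·91 = 5096.
Probability = 5096/26334 = 364/1881.

364/1881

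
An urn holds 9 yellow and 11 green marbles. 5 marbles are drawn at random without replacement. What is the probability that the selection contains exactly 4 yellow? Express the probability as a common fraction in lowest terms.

231/2584

The sample space is all 5-subsets of the 20: C(20,5) = 15504.
Selections with exactly 4 yellow: choose 4 of the 9 yellow and 1 of the 11 green, C(9,4)·C(11,1) = 126·11 = 1386.
Probability = 1386/15504 = 231/2584.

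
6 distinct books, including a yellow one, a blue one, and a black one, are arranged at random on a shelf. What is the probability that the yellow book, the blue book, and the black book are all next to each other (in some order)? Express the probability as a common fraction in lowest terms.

There are 6! = 720 arrangements.
Treat the three as one block: 4! placements × 3! orders within the block = 24·6 = 144.
Probability = 144/720 = 1/5.

1/5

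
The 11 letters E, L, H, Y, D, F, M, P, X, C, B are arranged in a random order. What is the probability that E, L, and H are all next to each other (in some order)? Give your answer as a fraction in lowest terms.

There are 11! = 39916800 arrangements.
Treat the three as one block: 9! placements × 3! orders within the block = 362880·6 = 2177280.
Probability = 2177280/39916800 = 3/55.

3/55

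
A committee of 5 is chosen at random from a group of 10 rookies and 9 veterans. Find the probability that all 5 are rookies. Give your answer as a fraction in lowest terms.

7/323

There are C(19,5) = 11628 possible selections.
Selections with all rookies: C(10,5) = 252.
Probability = 252/11628 = 7/323.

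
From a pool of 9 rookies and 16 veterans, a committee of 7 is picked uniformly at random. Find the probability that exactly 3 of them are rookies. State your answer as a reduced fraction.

7644/24035

Total number of selections: C(25,7) = 480700.
Selections with exactly 3 rookies: choose 3 of the 9 rookies and 4 of the 16 veterans, C(9,3)·C(16,4) = 84·1820 = 152880.
Probability = 152880/480700 = 7644/24035.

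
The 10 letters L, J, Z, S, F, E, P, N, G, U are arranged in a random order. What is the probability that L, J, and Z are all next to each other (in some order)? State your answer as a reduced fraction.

1/15

There are 10! = 3628800 arrangements.
Treat the three as one block: 8! placements × 3! orders within the block = 40320·6 = 241920.
Probability = 241920/3628800 = 1/15.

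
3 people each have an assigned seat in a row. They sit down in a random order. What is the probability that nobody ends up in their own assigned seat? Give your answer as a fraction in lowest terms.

There are 3! = 6 seatings.
By inclusion-exclusion, seatings with no fixed points: C(3,0)·3! − C(3,1)·2! + C(3,2)·1! − C(3,3)·0! = 2.
Probability = 2/6 = 1/3.

1/3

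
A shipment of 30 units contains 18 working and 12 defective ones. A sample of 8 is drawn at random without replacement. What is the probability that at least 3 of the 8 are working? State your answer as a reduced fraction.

632978/650325

Total selections: C(30,8) = 5852925.
Count the complement (fewer than 3 working): C(18,0)·C(12,8) + C(18,1)·C(12,7) + C(18,2)·C(12,6) = 495 + 14256 + 141372 = 156123.
Probability = 1 − 156123/5852925 = 5696802/5852925 = 632978/650325.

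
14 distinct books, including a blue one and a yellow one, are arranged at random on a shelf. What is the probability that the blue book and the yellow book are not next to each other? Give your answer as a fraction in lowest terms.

There are 14! = 87178291200 arrangements.
Arrangements with the blue book and the yellow book adjacent: 2·13! = 12454041600.
So not adjacent: 87178291200 − 12454041600 = 74724249600, probability 74724249600/87178291200 = 6/7.

6/7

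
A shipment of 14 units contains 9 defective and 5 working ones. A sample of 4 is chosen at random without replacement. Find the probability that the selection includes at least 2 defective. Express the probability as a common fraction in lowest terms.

906/1001

There are C(14,4) = 1001 ways to choose the 4.
Count the complement (fewer than 2 defective): C(9,0)·C(5,4) + C(9,1)·C(5,3) = 5 + 90 = 95.
Probability = 1 − 95/1001 = 906/1001.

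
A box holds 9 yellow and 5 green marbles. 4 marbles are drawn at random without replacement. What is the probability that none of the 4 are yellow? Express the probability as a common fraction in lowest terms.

5/1001

There are C(14,4) = 1001 possible selections.
Selections with no yellow (all green): C(5,4) = 5.
Probability = 5/1001.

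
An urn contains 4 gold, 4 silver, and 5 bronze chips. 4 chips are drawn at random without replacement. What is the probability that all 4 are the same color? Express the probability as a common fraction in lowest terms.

7/715

There are C(13,4) = 715 ways to draw 4 chips.
All same color: C(4,4) + C(4,4) + C(5,4) = 1 + 1 + 5 = 7.
Probability = 7/715.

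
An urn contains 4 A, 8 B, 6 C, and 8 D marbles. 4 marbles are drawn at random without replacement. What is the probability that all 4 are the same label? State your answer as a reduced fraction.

6/575

There are C(26,4) = 14950 ways to draw 4 marbles.
All same label: C(4,4) + C(8,4) + C(6,4) + C(8,4) = 1 + 70 + 15 + 70 = 156.
Probability = 156/14950 = 6/575.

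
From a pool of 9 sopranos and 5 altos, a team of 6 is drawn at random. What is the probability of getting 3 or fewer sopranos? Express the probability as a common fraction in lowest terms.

49/143

Total selections: C(14,6) = 3003.
Favorable selections (3 or fewer sopranos): C(9,1)·C(5,5) + C(9,2)·C(5,4) + C(9,3)·C(5,3) = 9 + 180 + 840 = 1029.
Probability = 1029/3003 = 49/143.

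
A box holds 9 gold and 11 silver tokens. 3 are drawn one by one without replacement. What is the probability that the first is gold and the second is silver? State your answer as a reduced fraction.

99/380

Multiply the conditional probabilities at each draw: 9/20 · 11/19 = 99/380.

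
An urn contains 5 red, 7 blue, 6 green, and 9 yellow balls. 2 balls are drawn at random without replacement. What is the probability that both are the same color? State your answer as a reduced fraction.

82/351

There are C(27,2) = 351 ways to draw 2 balls.
All same color: C(5,2) + C(7,2) + C(6,2) + C(9,2) = 10 + 21 + 15 + 36 = 82.
Probability = 82/351.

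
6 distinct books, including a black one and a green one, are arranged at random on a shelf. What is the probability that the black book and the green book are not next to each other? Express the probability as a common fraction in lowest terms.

2/3

There are 6! = 720 arrangements.
Arrangements with the black book and the green book adjacent: 2·5! = 240.
So not adjacent: 720 − 240 = 480, probability 480/720 = 2/3.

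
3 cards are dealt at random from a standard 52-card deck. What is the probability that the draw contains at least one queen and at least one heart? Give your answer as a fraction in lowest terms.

33/260

There are C(52,3) = 22100 possible draws.
By inclusion-exclusion on the complements, draws missing all queens or all hearts: C(48,3) + C(39,3) − C(36,3) = 17296 + 9139 − 7140 = 19295.
So draws with at least one of each: 22100 − 19295 = 2805, probability 2805/22100 = 33/260.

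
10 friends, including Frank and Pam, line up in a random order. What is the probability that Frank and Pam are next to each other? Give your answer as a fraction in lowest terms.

1/5

There are 10! = 3628800 arrangements.
Treat Frank and Pam as a block: 9! arrangements of the blocks × 2 orders within the block = 2·362880 = 725760.
Probability = 725760/3628800 = 1/5.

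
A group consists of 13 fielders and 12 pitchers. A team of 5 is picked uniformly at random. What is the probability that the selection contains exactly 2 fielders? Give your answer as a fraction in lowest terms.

52/161

Total number of selections: C(25,5) = 53130.
Selections with exactly 2 fielders: choose 2 of the 13 fielders and 3 of the 12 pitchers, C(13,2)·C(12,3) = 78·220 = 17160.
Probability = 17160/53130 = 52/161.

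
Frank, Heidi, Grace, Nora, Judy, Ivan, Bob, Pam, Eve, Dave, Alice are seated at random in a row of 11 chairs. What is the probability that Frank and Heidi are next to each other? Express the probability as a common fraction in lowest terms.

There are 11! = 39916800 arrangements.
Treat Frank and Heidi as a block: 10! arrangements of the blocks × 2 orders within the block = 2·3628800 = 7257600.
Probability = 7257600/39916800 = 2/11.

2/11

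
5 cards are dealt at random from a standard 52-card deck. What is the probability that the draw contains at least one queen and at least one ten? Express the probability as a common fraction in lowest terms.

There are C(52,5) = 2598960 possible draws.
By inclusion-exclusion on the complements, draws missing all queens or all tens: C(48,5) + C(48,5) − C(44,5) = 1712304 + 1712304 − 1086008 = 2338600.
So draws with at least one of each: 2598960 − 2338600 = 260360, probability 260360/2598960 = 6509/64974.

6509/64974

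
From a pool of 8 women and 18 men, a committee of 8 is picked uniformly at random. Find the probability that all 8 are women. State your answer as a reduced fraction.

There are C(26,8) = 1562275 possible selections.
Selections with all women: C(8,8) = 1.
Probability = 1/1562275.

1/1562275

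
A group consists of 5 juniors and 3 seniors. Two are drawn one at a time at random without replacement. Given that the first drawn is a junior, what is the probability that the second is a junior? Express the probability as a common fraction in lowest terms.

4/7

After removing one junior, 7 remain: 4 juniors and 3 seniors.
So the probability the next is a junior is 4/7.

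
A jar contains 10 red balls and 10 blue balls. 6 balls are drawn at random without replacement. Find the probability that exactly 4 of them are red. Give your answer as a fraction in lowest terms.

315/1292

There are C(20,6) = 38760 ways to choose 6 from 20.
Selections with exactly 4 red: choose 4 of the 10 red and 2 of the 10 blue, C(10,4)·C(10,2) = 210·45 = 9450.
Probability = 9450/38760 = 315/1292.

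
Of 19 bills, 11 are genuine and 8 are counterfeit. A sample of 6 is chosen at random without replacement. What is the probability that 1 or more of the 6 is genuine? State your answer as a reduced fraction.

There are C(19,6) = 27132 ways to choose the 6.
The complement is all 6 are counterfeit: C(8,6) = 28.
Probability = 1 − 28/27132 = 27104/27132 = 968/969.

968/969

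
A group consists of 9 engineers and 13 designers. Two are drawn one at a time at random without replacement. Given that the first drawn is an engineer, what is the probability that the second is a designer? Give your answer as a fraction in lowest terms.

After removing one engineer, 21 remain: 8 engineers and 13 designers.
So the probability the next is a designer is 13/21.

13/21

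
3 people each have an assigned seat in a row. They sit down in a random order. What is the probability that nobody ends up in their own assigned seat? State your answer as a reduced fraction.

There are 3! = 6 seatings.
By inclusion-exclusion, seatings with no fixed points: C(3,0)·3! − C(3,1)·2! + C(3,2)·1! − C(3,3)·0! = 2.
Probability = 2/6 = 1/3.

1/3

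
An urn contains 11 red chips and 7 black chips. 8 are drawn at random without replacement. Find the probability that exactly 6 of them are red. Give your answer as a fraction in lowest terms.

49/221

Total number of selections: C(18,8) = 43758.
Selections with exactly 6 red: choose 6 of the 11 red and 2 of the 7 black, C(11,6)·C(7,2) = 462·21 = 9702.
Probability = 9702/43758 = 49/221.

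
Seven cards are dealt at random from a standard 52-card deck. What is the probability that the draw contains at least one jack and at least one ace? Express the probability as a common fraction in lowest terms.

There are C(52,7) = 133784560 possible draws.
By inclusion-exclusion on the complements, draws missing all jacks or all aces: C(48,7) + C(48,7) − C(44,7) = 73629072 + 73629072 − 38320568 = 108937576.
So draws with at least one of each: 133784560 − 108937576 = 24846984, probability 24846984/133784560 = 3105873/16723070.

3105873/16723070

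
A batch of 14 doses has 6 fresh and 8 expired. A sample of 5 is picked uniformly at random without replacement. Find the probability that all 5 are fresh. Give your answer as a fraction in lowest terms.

There are C(14,5) = 2002 possible selections.
Selections with all fresh: C(6,5) = 6.
Probability = 6/2002 = 3/1001.

3/1001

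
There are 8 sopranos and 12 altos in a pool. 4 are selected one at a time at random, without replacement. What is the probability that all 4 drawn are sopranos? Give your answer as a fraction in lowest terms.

14/969

Multiply the conditional probabilities at each draw: 8/20 · 7/19 · 6/18 · 5/17 = 1680/116280 = 14/969.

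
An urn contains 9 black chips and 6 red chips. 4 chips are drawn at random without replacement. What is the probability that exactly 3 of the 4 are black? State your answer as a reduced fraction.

There are C(15,4) = 1365 ways to choose 4 from 15.
Selections with exactly 3 black: choose 3 of the 9 black and 1 of the 6 red, C(9,3)·C(6,1) = 84·6 = 504.
Probability = 504/1365 = 24/65.

24/65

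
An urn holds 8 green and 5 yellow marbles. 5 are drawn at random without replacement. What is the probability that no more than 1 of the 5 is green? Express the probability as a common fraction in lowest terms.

41/1287

Total selections: C(13,5) = 1287.
Favorable selections (no more than 1 green): C(8,0)·C(5,5) + C(8,1)·C(5,4) = 1 + 40 = 41.
Probability = 41/1287.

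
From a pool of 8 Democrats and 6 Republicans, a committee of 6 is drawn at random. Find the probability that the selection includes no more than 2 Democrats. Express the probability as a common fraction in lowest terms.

There are C(14,6) = 3003 ways to choose the 6.
Favorable selections (no more than 2 Democrats): C(8,0)·C(6,6) + C(8,1)·C(6,5) + C(8,2)·C(6,4) = 1 + 48 + 420 = 469.
Probability = 469/3003 = 67/429.

67/429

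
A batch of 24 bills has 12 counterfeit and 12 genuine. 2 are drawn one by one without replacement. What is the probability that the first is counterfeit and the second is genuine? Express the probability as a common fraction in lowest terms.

6/23

Multiply the conditional probabilities at each draw: 12/24 · 12/23 = 144/552 = 6/23.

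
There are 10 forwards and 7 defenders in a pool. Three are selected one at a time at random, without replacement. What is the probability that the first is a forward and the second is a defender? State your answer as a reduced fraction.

35/136

Multiply the conditional probabilities at each draw: 10/17 · 7/16 = 70/272 = 35/136.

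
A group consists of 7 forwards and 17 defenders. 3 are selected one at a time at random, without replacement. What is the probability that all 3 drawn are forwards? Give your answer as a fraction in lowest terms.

35/2024

Multiply the conditional probabilities at each draw: 7/24 · 6/23 · 5/22 = 210/12144 = 35/2024.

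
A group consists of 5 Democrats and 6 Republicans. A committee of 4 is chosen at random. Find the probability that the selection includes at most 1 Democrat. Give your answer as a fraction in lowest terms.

23/66

Total selections: C(11,4) = 330.
Favorable selections (at most 1 Democrat): C(5,0)·C(6,4) + C(5,1)·C(6,3) = 15 + 100 = 115.
Probability = 115/330 = 23/66.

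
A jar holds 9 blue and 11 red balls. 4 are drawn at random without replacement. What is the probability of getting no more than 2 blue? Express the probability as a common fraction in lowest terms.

There are C(20,4) = 4845 ways to choose the 4.
Count the complement (more than 2 blue): C(9,3)·C(11,1) + C(9,4)·C(11,0) = 924 + 126 = 1050.
Probability = 1 − 1050/4845 = 3795/4845 = 253/323.

253/323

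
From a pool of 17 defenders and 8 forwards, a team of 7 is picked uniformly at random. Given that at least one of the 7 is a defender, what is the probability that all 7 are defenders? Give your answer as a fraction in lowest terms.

286/7069

Work in counts. Selections with at least one defender: C(25,7) − C(8,7) = 480700 − 8 = 480692.
Of those, selections where all 7 are defenders: C(17,7) = 19448.
Conditional probability = 19448/480692 = 286/7069.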